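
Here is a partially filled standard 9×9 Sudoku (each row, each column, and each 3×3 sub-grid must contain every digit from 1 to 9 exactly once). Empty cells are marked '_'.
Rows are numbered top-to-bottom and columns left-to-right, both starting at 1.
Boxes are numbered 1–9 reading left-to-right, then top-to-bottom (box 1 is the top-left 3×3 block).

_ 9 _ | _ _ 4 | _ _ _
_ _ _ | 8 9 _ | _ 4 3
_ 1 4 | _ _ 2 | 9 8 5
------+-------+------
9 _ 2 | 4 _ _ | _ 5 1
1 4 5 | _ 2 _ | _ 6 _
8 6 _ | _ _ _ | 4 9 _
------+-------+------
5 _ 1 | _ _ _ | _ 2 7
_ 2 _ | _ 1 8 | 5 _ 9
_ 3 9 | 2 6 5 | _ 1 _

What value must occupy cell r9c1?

7

Cell r9c1 itself could take any of {4, 7} by direct elimination.
Consider where 7 can go in row 9.
r9c7 is out (box 9 already has a 7).
r9c9 is out (column 9 already has a 7).
So the only cell in row 9 that can hold 7 is r9c1.
Therefore r9c1 = 7.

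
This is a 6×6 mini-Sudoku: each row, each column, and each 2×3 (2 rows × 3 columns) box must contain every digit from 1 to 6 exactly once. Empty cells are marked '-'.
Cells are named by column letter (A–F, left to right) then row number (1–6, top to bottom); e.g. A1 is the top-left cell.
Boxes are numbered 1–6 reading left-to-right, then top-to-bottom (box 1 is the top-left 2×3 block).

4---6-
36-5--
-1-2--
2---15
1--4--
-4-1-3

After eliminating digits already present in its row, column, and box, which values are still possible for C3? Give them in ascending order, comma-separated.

Row 3 already contains {1, 2}.
Column C already contains {}.
Its 2×3 block (box 3) already contains {1, 2}.
Removing those from 1–6 leaves {3, 4, 5, 6} as the candidates for C3.

3,4,5,6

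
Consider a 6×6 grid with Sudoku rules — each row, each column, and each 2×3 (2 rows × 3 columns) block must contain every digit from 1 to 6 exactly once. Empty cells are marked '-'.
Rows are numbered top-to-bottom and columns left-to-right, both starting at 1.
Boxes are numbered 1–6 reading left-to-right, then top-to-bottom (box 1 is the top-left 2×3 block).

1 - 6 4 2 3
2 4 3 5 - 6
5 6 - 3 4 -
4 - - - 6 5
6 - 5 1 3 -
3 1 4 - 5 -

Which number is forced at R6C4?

Cell R6C4 itself could take any of {2, 6} by direct elimination.
Consider where 6 can go in column 4.
R4C4 is out (row 4 already has a 6).
So the only cell in column 4 that can hold 6 is R6C4.
Therefore R6C4 = 6.

6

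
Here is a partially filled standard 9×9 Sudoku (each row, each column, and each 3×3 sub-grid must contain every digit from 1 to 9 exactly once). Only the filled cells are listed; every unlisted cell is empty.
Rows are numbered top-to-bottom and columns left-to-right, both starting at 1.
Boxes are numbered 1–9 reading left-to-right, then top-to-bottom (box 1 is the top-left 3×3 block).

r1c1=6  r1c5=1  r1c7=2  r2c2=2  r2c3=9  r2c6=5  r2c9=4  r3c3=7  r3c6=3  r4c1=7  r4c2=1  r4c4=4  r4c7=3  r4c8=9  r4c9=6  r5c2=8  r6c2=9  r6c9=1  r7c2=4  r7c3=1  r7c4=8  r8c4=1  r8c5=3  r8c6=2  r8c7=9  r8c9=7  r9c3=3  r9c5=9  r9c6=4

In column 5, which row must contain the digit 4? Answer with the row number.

Consider where 4 can go in column 5.
r2c5 is out (row 2 already has a 4).
r4c5 is out (row 4 already has a 4).
r5c5 is out (box 5 already has a 4).
r6c5 is out (box 5 already has a 4).
r7c5 is out (row 7 already has a 4).
So the only cell in column 5 that can hold 4 is r3c5.
That is row 3.

3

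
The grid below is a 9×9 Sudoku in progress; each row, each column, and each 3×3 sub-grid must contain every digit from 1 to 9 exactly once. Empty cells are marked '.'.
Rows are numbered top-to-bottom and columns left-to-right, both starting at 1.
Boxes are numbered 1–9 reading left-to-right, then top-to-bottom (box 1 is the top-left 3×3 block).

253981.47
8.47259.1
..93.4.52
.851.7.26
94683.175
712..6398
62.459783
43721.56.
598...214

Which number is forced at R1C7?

Row 1 already contains {1, 2, 3, 4, 5, 7, 8, 9}.
Column 7 already contains {1, 2, 3, 5, 7, 9}.
Its 3×3 block (box 3) already contains {1, 2, 4, 5, 7, 9}.
The only value from 1–9 not eliminated is 6, so R1C7 = 6.

6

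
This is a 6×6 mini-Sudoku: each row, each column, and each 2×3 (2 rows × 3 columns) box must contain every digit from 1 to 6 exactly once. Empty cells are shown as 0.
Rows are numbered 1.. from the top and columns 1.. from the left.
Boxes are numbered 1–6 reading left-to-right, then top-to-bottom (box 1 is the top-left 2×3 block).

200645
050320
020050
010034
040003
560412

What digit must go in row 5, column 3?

2

Cell row 5, column 3 itself could take any of {1, 2} by direct elimination.
Consider where 2 can go in row 5.
row 5, column 1 is out (column 1 already has a 2).
row 5, column 4 is out (box 6 already has a 2).
row 5, column 5 is out (column 5 already has a 2).
So the only cell in row 5 that can hold 2 is row 5, column 3.
Therefore row 5, column 3 = 2.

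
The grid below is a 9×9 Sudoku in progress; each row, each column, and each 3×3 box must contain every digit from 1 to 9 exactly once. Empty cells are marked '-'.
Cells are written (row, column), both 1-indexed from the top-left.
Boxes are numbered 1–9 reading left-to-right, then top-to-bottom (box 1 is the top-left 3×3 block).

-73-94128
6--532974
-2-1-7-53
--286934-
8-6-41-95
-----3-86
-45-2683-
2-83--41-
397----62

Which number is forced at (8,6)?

5

Row 8 already contains {1, 2, 3, 4, 8}.
Column 6 already contains {1, 2, 3, 4, 6, 7, 9}.
Its 3×3 block (box 8) already contains {2, 3, 6}.
The only value from 1–9 not eliminated is 5, so (8,6) = 5.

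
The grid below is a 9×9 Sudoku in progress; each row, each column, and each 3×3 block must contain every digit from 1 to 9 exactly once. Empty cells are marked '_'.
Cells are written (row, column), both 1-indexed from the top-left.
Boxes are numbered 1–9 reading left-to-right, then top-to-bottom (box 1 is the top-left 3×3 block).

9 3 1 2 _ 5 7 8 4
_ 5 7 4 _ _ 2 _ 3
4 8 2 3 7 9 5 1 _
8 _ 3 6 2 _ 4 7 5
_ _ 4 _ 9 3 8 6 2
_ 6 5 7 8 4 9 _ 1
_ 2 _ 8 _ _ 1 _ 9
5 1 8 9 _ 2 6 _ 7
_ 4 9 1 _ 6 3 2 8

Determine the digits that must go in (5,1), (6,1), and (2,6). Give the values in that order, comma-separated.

1,2,8

For (5,1):
  Consider where 1 can go in row 5.
  (5,2) is out (column 2 already has a 1).
  (5,4) is out (column 4 already has a 1).
  So the only cell in row 5 that can hold 1 is (5,1).
  So (5,1) = 1.
For (6,1):
  Row 6 already contains {1, 4, 5, 6, 7, 8, 9}.
  Column 1 already contains {4, 5, 8, 9}.
  Its 3×3 block (box 4) already contains {3, 4, 5, 6, 8}.
  The only value from 1–9 not eliminated is 2, so (6,1) = 2.
For (2,6):
  Consider where 8 can go in row 2.
  (2,1) is out (column 1 already has a 8).
  (2,5) is out (column 5 already has a 8).
  (2,8) is out (column 8 already has a 8).
  So the only cell in row 2 that can hold 8 is (2,6).
  So (2,6) = 8.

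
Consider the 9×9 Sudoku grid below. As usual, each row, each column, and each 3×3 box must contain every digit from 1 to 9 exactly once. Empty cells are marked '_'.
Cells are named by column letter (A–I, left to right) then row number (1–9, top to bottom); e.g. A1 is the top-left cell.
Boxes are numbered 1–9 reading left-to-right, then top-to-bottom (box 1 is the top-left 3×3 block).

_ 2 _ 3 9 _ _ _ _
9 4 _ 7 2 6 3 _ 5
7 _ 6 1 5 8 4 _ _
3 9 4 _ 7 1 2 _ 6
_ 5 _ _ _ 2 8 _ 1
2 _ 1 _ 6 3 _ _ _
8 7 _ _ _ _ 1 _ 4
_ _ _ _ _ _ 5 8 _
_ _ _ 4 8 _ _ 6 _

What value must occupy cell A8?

Cell A8 itself could take any of {1, 4, 6} by direct elimination.
Consider where 4 can go in box 7.
C7 is out (row 7 already has a 4). B8 is out (column B already has a 4). C8 is out (column C already has a 4). A9 is out (row 9 already has a 4). The remaining empty cells in box 7 are similarly blocked.
So the only cell in box 7 that can hold 4 is A8.
Therefore A8 = 4.

4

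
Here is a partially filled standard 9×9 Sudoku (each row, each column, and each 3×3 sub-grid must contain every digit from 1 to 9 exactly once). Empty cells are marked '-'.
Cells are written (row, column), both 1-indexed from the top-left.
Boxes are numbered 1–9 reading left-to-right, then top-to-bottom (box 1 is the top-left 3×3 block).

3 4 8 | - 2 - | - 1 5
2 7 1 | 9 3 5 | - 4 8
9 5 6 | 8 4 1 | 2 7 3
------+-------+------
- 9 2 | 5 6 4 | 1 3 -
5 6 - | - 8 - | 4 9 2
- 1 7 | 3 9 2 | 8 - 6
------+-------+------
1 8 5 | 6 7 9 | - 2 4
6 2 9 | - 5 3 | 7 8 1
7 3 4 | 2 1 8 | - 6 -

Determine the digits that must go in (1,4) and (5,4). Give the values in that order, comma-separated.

7,1

For (1,4):
  Row 1 already contains {1, 2, 3, 4, 5, 8}.
  Column 4 already contains {2, 3, 5, 6, 8, 9}.
  Its 3×3 block (box 2) already contains {1, 2, 3, 4, 5, 8, 9}.
  The only value from 1–9 not eliminated is 7, so (1,4) = 7.
For (5,4):
  Consider where 1 can go in row 5.
  (5,3) is out (column 3 already has a 1).
  (5,6) is out (column 6 already has a 1).
  So the only cell in row 5 that can hold 1 is (5,4).
  So (5,4) = 1.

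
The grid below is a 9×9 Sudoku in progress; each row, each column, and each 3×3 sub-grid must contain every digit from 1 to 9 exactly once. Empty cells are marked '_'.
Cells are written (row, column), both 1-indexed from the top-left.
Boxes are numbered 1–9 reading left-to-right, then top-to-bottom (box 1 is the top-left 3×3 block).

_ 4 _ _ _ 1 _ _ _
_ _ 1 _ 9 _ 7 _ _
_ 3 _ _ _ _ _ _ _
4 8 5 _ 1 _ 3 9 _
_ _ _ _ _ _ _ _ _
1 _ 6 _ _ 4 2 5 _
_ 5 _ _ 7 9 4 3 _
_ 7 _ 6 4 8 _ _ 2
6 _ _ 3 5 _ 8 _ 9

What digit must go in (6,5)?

3

Cell (6,5) itself could take any of {3, 8} by direct elimination.
Consider where 3 can go in row 6.
(6,2) is out (column 2 already has a 3).
(6,4) is out (column 4 already has a 3).
(6,9) is out (box 6 already has a 3).
So the only cell in row 6 that can hold 3 is (6,5).
Therefore (6,5) = 3.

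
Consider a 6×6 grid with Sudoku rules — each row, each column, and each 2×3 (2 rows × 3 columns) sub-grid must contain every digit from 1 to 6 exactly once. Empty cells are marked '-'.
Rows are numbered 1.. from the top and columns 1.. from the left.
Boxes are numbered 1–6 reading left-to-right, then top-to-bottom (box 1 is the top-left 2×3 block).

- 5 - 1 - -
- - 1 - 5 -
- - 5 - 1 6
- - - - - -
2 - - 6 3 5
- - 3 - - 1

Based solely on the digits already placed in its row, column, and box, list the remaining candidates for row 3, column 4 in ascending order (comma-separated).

Row 3 already contains {1, 5, 6}.
Column 4 already contains {1, 6}.
Its 2×3 block (box 4) already contains {1, 6}.
Removing those from 1–6 leaves {2, 3, 4} as the candidates for row 3, column 4.

2,3,4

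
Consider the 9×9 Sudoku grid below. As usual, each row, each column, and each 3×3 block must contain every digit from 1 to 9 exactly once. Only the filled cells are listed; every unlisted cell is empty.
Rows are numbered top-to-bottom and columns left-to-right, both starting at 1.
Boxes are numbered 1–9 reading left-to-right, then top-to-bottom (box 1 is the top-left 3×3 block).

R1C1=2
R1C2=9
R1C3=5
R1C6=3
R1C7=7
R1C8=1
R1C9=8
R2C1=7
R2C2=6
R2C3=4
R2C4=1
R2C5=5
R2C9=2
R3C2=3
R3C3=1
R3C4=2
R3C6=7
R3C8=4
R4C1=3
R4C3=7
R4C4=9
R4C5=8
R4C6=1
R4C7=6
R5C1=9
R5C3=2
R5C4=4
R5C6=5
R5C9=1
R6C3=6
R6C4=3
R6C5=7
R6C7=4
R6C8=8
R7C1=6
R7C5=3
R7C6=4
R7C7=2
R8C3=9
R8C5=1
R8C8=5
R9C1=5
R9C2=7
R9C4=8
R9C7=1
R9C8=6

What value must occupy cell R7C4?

5

Cell R7C4 itself could take any of {5, 7} by direct elimination.
Consider where 5 can go in box 8.
R8C4 is out (row 8 already has a 5).
R8C6 is out (row 8 already has a 5).
R9C5 is out (row 9 already has a 5).
R9C6 is out (row 9 already has a 5).
So the only cell in box 8 that can hold 5 is R7C4.
Therefore R7C4 = 5.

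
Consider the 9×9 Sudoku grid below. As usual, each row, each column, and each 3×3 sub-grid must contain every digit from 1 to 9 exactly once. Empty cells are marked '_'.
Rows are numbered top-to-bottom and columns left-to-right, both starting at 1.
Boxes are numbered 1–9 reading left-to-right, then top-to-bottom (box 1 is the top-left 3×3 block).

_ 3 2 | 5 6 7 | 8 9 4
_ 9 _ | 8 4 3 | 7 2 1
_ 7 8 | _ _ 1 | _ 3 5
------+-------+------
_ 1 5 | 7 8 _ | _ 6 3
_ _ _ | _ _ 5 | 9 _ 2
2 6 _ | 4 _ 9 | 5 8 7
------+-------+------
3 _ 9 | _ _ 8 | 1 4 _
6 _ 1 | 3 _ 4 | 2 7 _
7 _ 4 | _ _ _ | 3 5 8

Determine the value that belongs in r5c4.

6

Cell r5c4 itself could take any of {1, 6} by direct elimination.
Consider where 6 can go in box 5.
r4c6 is out (row 4 already has a 6).
r5c5 is out (column 5 already has a 6).
r6c5 is out (row 6 already has a 6).
So the only cell in box 5 that can hold 6 is r5c4.
Therefore r5c4 = 6.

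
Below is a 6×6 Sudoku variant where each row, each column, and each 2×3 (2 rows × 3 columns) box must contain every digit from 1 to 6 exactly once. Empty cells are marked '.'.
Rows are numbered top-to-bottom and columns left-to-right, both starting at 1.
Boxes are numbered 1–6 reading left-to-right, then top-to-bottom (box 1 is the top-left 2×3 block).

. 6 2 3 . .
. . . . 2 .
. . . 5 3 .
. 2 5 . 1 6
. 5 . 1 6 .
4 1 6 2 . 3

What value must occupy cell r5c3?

3

Row 5 already contains {1, 5, 6}.
Column 3 already contains {2, 5, 6}.
Its 2×3 block (box 5) already contains {1, 4, 5, 6}.
The only value from 1–6 not eliminated is 3, so r5c3 = 3.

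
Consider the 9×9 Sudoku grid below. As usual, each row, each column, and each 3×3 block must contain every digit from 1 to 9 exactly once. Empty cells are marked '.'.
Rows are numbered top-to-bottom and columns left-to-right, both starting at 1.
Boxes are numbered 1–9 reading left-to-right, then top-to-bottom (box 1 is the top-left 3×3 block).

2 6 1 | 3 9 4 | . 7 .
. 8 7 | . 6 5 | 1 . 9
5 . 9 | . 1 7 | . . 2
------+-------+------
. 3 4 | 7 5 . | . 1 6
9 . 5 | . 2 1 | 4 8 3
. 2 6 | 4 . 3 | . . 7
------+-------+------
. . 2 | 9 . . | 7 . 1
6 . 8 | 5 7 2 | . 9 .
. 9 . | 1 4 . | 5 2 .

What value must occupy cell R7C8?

Cell R7C8 itself could take any of {3, 4, 6} by direct elimination.
Consider where 6 can go in box 9.
R8C7 is out (row 8 already has a 6).
R8C9 is out (row 8 already has a 6).
R9C9 is out (column 9 already has a 6).
So the only cell in box 9 that can hold 6 is R7C8.
Therefore R7C8 = 6.

6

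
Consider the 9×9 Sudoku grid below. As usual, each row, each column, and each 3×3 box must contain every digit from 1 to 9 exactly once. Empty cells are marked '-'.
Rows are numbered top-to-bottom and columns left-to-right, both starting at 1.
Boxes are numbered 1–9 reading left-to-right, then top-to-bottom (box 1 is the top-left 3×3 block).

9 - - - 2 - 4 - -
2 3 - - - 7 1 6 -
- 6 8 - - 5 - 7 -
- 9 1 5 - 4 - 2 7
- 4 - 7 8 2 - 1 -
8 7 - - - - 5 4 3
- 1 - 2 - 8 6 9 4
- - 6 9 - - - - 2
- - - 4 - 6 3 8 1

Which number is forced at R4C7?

8

Row 4 already contains {1, 2, 4, 5, 7, 9}.
Column 7 already contains {1, 3, 4, 5, 6}.
Its 3×3 block (box 6) already contains {1, 2, 3, 4, 5, 7}.
The only value from 1–9 not eliminated is 8, so R4C7 = 8.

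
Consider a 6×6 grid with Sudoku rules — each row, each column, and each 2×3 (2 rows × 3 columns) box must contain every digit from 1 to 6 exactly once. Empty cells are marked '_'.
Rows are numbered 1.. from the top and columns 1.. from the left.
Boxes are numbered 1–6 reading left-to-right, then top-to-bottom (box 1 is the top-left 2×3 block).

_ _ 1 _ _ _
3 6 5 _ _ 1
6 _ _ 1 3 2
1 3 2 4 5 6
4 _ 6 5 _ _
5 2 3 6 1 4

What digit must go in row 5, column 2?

1

Row 5 already contains {4, 5, 6}.
Column 2 already contains {2, 3, 6}.
Its 2×3 block (box 5) already contains {2, 3, 4, 5, 6}.
The only value from 1–6 not eliminated is 1, so row 5, column 2 = 1.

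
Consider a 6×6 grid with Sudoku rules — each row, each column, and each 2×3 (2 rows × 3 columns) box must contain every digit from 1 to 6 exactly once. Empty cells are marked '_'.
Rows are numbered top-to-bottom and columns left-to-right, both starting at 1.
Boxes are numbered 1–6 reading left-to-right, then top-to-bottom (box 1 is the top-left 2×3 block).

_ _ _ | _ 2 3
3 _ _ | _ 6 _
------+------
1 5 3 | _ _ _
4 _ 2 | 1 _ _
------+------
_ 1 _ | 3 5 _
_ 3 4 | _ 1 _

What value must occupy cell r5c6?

Cell r5c6 itself could take any of {2, 4, 6} by direct elimination.
Consider where 4 can go in row 5.
r5c1 is out (column 1 already has a 4).
r5c3 is out (column 3 already has a 4).
So the only cell in row 5 that can hold 4 is r5c6.
Therefore r5c6 = 4.

4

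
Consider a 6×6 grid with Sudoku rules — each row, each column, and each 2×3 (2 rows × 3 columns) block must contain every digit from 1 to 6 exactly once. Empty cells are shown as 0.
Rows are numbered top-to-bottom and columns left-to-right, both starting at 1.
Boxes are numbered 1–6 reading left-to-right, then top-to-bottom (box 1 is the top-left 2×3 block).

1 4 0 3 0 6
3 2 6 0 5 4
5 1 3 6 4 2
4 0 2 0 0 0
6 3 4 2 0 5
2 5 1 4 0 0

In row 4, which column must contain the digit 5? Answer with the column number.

4

Consider where 5 can go in row 4.
r4c2 is out (column 2 already has a 5).
r4c5 is out (column 5 already has a 5).
r4c6 is out (column 6 already has a 5).
So the only cell in row 4 that can hold 5 is r4c4.
That is column 4.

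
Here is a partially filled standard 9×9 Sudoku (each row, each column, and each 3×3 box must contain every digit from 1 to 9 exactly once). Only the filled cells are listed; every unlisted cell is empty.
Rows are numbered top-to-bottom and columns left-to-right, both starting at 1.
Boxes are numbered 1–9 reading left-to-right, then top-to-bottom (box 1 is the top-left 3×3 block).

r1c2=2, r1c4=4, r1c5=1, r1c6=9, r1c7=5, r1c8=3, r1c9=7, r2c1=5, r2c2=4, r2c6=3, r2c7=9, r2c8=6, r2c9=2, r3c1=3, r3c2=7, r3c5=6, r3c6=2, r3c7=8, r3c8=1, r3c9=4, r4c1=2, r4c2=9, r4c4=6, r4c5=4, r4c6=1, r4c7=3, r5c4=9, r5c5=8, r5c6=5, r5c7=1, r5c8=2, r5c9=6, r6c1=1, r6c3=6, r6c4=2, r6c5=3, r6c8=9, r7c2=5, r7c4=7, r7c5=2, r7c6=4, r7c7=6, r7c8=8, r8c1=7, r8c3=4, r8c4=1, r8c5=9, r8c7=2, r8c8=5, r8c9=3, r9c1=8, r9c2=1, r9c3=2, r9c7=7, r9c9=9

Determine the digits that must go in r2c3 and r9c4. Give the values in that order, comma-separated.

For r2c3:
  Consider where 1 can go in column 3.
  r1c3 is out (row 1 already has a 1).
  r3c3 is out (row 3 already has a 1).
  r4c3 is out (row 4 already has a 1).
  r5c3 is out (row 5 already has a 1).
  r7c3 is out (box 7 already has a 1).
  So the only cell in column 3 that can hold 1 is r2c3.
  So r2c3 = 1.
For r9c4:
  Consider where 3 can go in box 8.
  r8c6 is out (row 8 already has a 3).
  r9c5 is out (column 5 already has a 3).
  r9c6 is out (column 6 already has a 3).
  So the only cell in box 8 that can hold 3 is r9c4.
  So r9c4 = 3.

1,3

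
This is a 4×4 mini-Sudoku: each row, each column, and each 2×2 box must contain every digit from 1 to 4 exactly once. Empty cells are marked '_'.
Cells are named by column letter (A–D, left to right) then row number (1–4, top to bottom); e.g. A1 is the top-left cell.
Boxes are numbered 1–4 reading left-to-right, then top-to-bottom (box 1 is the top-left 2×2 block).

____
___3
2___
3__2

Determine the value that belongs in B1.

3

Cell B1 itself could take any of {1, 2, 3, 4} by direct elimination.
Consider where 3 can go in box 1.
A1 is out (column A already has a 3).
A2 is out (row 2 already has a 3).
B2 is out (row 2 already has a 3).
So the only cell in box 1 that can hold 3 is B1.
Therefore B1 = 3.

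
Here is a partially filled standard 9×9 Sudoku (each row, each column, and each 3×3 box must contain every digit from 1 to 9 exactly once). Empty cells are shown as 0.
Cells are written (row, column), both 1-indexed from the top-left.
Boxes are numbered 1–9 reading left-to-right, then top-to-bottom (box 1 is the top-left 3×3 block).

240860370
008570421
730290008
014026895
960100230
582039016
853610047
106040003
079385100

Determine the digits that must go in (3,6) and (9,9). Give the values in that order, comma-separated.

4,2

For (3,6):
  Consider where 4 can go in row 3.
  (3,3) is out (column 3 already has a 4).
  (3,7) is out (column 7 already has a 4).
  (3,8) is out (column 8 already has a 4).
  So the only cell in row 3 that can hold 4 is (3,6).
  So (3,6) = 4.
For (9,9):
  Row 9 already contains {1, 3, 5, 7, 8, 9}.
  Column 9 already contains {1, 3, 5, 6, 7, 8}.
  Its 3×3 block (box 9) already contains {1, 3, 4, 7}.
  The only value from 1–9 not eliminated is 2, so (9,9) = 2.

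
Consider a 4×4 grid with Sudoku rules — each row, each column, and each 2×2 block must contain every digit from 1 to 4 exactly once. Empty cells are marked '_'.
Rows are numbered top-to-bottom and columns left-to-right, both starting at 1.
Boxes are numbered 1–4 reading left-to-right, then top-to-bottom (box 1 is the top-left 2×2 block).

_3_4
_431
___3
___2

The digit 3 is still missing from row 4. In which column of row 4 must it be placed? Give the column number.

1

Consider where 3 can go in row 4.
r4c2 is out (column 2 already has a 3).
r4c3 is out (column 3 already has a 3).
So the only cell in row 4 that can hold 3 is r4c1.
That is column 1.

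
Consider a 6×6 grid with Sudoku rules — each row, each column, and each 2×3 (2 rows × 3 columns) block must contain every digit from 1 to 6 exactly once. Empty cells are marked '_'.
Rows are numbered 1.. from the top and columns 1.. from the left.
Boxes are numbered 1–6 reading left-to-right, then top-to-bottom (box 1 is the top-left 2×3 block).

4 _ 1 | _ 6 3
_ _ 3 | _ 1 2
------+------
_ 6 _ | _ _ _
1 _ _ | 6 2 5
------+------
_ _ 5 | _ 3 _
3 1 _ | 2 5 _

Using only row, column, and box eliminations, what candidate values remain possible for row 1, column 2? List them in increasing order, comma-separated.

Row 1 already contains {1, 3, 4, 6}.
Column 2 already contains {1, 6}.
Its 2×3 block (box 1) already contains {1, 3, 4}.
Removing those from 1–6 leaves {2, 5} as the candidates for row 1, column 2.

2,5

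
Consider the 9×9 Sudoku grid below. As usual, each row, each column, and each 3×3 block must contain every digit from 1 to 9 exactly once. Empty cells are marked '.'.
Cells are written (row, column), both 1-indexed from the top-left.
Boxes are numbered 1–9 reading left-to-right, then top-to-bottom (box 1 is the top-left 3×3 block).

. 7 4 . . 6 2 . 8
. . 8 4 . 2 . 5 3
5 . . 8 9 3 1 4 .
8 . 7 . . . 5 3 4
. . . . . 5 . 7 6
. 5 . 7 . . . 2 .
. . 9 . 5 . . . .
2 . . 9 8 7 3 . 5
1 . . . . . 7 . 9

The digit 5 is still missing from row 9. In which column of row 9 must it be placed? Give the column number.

Consider where 5 can go in row 9.
(9,2) is out (column 2 already has a 5).
(9,4) is out (box 8 already has a 5).
(9,5) is out (column 5 already has a 5).
(9,6) is out (column 6 already has a 5).
(9,8) is out (column 8 already has a 5).
So the only cell in row 9 that can hold 5 is (9,3).
That is column 3.

3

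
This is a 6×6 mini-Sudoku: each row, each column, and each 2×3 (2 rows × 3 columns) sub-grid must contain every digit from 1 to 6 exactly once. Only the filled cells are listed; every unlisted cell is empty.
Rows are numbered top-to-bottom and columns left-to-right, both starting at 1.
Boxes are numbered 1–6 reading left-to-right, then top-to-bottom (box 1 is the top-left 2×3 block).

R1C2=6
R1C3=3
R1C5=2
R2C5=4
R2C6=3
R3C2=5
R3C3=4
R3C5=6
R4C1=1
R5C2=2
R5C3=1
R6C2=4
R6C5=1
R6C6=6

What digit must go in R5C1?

Cell R5C1 itself could take any of {3, 5, 6} by direct elimination.
Consider where 6 can go in column 1.
R1C1 is out (row 1 already has a 6).
R2C1 is out (box 1 already has a 6).
R3C1 is out (row 3 already has a 6).
R6C1 is out (row 6 already has a 6).
So the only cell in column 1 that can hold 6 is R5C1.
Therefore R5C1 = 6.

6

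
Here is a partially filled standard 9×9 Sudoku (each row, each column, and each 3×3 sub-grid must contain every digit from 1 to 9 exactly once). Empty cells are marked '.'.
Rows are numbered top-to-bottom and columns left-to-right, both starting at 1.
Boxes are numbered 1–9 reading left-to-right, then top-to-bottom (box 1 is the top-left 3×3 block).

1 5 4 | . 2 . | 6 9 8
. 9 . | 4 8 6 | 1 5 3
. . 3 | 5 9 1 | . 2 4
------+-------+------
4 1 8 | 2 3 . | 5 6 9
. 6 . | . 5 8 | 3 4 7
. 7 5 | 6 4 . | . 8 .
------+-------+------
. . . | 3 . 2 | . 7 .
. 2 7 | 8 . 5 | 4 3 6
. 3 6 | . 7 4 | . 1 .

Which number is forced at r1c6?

3

Cell r1c6 itself could take any of {3, 7} by direct elimination.
Consider where 3 can go in box 2.
r1c4 is out (column 4 already has a 3).
So the only cell in box 2 that can hold 3 is r1c6.
Therefore r1c6 = 3.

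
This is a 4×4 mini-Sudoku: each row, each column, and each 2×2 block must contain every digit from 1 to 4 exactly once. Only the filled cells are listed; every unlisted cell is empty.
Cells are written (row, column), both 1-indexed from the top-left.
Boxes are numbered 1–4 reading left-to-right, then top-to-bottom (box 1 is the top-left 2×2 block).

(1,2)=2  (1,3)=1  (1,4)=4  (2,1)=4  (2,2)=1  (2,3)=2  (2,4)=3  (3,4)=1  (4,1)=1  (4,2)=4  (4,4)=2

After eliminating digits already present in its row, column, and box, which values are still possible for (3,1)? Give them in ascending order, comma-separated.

2,3

Row 3 already contains {1}.
Column 1 already contains {1, 4}.
Its 2×2 block (box 3) already contains {1, 4}.
Removing those from 1–4 leaves {2, 3} as the candidates for (3,1).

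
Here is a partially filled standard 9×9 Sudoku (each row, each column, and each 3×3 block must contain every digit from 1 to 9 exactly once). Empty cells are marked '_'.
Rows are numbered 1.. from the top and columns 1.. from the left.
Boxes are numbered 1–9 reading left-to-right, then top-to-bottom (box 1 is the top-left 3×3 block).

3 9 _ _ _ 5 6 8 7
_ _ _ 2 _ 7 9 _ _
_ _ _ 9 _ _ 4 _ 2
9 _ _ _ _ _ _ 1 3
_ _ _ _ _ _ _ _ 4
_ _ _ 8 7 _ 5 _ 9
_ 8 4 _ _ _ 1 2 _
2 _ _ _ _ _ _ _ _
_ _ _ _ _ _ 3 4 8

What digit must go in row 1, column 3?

2

Cell row 1, column 3 itself could take any of {1, 2} by direct elimination.
Consider where 2 can go in box 1.
row 2, column 1 is out (row 2 already has a 2). row 2, column 2 is out (row 2 already has a 2). row 2, column 3 is out (row 2 already has a 2). row 3, column 1 is out (row 3 already has a 2). The remaining empty cells in box 1 are similarly blocked.
So the only cell in box 1 that can hold 2 is row 1, column 3.
Therefore row 1, column 3 = 2.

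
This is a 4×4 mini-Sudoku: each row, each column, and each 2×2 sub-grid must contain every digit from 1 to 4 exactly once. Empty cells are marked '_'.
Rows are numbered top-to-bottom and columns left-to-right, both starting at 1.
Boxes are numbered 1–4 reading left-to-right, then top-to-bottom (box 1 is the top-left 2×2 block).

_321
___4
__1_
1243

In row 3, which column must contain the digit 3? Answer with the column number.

Consider where 3 can go in row 3.
R3C2 is out (column 2 already has a 3).
R3C4 is out (column 4 already has a 3).
So the only cell in row 3 that can hold 3 is R3C1.
That is column 1.

1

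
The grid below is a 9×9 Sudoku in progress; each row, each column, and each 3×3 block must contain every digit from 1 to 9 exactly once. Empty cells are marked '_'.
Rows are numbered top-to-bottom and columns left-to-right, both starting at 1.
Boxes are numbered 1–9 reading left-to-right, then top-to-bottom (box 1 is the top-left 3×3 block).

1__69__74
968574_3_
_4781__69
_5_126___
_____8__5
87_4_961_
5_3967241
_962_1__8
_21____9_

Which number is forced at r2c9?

2

Row 2 already contains {3, 4, 5, 6, 7, 8, 9}.
Column 9 already contains {1, 4, 5, 8, 9}.
Its 3×3 block (box 3) already contains {3, 4, 6, 7, 9}.
The only value from 1–9 not eliminated is 2, so r2c9 = 2.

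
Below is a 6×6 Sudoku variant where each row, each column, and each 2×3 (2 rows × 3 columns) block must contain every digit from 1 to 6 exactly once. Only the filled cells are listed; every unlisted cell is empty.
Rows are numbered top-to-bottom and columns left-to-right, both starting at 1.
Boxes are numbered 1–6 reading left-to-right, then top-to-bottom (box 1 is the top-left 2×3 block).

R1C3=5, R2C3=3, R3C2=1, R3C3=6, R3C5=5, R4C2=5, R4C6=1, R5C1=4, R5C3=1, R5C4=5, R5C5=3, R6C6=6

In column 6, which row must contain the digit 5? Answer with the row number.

Consider where 5 can go in column 6.
R1C6 is out (row 1 already has a 5).
R3C6 is out (row 3 already has a 5).
R5C6 is out (row 5 already has a 5).
So the only cell in column 6 that can hold 5 is R2C6.
That is row 2.

2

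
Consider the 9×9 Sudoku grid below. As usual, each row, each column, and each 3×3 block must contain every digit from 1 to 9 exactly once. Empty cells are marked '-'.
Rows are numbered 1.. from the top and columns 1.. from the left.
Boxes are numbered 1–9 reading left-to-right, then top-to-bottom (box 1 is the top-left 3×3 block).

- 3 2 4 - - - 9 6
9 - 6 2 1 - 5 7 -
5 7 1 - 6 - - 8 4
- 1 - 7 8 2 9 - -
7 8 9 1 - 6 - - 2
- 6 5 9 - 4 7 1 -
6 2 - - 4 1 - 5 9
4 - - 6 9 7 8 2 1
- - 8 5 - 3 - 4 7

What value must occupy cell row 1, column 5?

Cell row 1, column 5 itself could take any of {5, 7} by direct elimination.
Consider where 7 can go in row 1.
row 1, column 1 is out (column 1 already has a 7).
row 1, column 6 is out (column 6 already has a 7).
row 1, column 7 is out (column 7 already has a 7).
So the only cell in row 1 that can hold 7 is row 1, column 5.
Therefore row 1, column 5 = 7.

7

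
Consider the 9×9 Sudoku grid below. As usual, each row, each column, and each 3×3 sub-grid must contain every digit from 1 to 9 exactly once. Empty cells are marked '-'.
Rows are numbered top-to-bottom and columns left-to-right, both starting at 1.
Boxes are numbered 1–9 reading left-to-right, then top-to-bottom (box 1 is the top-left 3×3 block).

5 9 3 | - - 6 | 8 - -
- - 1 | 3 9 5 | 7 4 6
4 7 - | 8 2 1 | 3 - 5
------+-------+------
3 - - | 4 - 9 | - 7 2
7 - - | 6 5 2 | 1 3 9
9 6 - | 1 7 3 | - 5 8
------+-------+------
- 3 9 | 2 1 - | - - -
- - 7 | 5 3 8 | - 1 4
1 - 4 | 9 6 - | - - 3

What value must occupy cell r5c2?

Cell r5c2 itself could take any of {4, 8} by direct elimination.
Consider where 4 can go in box 4.
r4c2 is out (row 4 already has a 4).
r4c3 is out (row 4 already has a 4).
r5c3 is out (column 3 already has a 4).
r6c3 is out (column 3 already has a 4).
So the only cell in box 4 that can hold 4 is r5c2.
Therefore r5c2 = 4.

4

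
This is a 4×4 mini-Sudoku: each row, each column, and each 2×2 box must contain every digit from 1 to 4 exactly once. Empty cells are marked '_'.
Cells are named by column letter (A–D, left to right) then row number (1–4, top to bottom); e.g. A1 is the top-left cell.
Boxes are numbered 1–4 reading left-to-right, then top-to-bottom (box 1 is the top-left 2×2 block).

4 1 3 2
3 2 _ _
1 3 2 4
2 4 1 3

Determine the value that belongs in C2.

4

Row 2 already contains {2, 3}.
Column C already contains {1, 2, 3}.
Its 2×2 block (box 2) already contains {2, 3}.
The only value from 1–4 not eliminated is 4, so C2 = 4.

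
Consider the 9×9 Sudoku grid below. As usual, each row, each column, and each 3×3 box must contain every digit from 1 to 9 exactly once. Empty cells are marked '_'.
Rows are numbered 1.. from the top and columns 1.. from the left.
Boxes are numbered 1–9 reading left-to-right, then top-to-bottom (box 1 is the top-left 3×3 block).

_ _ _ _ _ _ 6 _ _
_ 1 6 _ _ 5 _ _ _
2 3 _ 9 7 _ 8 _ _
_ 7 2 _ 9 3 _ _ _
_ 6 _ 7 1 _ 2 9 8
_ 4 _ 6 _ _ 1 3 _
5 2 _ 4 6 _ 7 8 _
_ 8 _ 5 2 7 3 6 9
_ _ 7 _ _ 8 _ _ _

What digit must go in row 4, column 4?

8

Row 4 already contains {2, 3, 7, 9}.
Column 4 already contains {4, 5, 6, 7, 9}.
Its 3×3 block (box 5) already contains {1, 3, 6, 7, 9}.
The only value from 1–9 not eliminated is 8, so row 4, column 4 = 8.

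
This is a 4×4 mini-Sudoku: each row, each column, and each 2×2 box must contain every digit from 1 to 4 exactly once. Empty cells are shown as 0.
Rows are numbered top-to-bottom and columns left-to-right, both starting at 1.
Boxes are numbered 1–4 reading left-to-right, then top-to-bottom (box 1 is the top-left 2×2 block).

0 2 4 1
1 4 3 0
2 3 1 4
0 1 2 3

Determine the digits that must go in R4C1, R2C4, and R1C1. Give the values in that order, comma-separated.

For R4C1:
  Row 4 already contains {1, 2, 3}.
  Column 1 already contains {1, 2}.
  Its 2×2 block (box 3) already contains {1, 2, 3}.
  The only value from 1–4 not eliminated is 4, so R4C1 = 4.
For R2C4:
  Row 2 already contains {1, 3, 4}.
  Column 4 already contains {1, 3, 4}.
  Its 2×2 block (box 2) already contains {1, 3, 4}.
  The only value from 1–4 not eliminated is 2, so R2C4 = 2.
For R1C1:
  Row 1 already contains {1, 2, 4}.
  Column 1 already contains {1, 2}.
  Its 2×2 block (box 1) already contains {1, 2, 4}.
  The only value from 1–4 not eliminated is 3, so R1C1 = 3.

4,2,3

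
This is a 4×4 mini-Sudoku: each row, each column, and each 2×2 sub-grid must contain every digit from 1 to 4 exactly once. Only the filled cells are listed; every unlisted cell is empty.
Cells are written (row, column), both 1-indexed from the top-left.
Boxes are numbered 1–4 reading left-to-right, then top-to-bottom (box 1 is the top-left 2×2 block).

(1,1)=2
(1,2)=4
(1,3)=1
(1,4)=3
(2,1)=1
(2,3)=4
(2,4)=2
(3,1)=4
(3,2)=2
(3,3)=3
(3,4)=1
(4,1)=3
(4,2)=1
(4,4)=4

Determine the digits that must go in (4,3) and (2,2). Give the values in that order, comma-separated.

2,3

For (4,3):
  Row 4 already contains {1, 3, 4}.
  Column 3 already contains {1, 3, 4}.
  Its 2×2 block (box 4) already contains {1, 3, 4}.
  The only value from 1–4 not eliminated is 2, so (4,3) = 2.
For (2,2):
  Row 2 already contains {1, 2, 4}.
  Column 2 already contains {1, 2, 4}.
  Its 2×2 block (box 1) already contains {1, 2, 4}.
  The only value from 1–4 not eliminated is 3, so (2,2) = 3.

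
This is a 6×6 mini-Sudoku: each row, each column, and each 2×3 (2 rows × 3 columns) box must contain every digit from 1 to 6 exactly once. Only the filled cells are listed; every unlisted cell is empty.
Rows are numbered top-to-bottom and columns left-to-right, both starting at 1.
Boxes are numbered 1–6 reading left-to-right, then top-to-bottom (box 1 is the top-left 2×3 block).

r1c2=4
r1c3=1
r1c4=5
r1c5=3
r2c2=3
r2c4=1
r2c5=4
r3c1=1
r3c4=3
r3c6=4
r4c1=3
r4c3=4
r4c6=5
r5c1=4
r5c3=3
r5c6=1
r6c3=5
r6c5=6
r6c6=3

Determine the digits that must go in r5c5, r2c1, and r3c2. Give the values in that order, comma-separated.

For r5c5:
  Consider where 5 can go in column 5.
  r3c5 is out (box 4 already has a 5).
  r4c5 is out (row 4 already has a 5).
  So the only cell in column 5 that can hold 5 is r5c5.
  So r5c5 = 5.
For r2c1:
  Consider where 5 can go in column 1.
  r1c1 is out (row 1 already has a 5).
  r6c1 is out (row 6 already has a 5).
  So the only cell in column 1 that can hold 5 is r2c1.
  So r2c1 = 5.
For r3c2:
  Consider where 5 can go in row 3.
  r3c3 is out (column 3 already has a 5).
  r3c5 is out (box 4 already has a 5).
  So the only cell in row 3 that can hold 5 is r3c2.
  So r3c2 = 5.

5,5,5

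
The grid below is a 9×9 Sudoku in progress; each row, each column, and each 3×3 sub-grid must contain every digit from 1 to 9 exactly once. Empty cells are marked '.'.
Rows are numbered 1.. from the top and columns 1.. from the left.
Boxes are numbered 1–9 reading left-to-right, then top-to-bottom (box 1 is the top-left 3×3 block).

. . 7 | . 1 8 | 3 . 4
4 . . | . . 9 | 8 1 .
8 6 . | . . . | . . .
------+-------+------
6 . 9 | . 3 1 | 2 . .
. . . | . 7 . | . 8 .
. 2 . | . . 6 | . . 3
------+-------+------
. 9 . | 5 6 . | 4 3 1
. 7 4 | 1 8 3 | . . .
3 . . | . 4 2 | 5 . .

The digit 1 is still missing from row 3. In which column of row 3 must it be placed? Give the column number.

Consider where 1 can go in row 3.
row 3, column 4 is out (column 4 already has a 1). row 3, column 5 is out (column 5 already has a 1). row 3, column 6 is out (column 6 already has a 1). row 3, column 7 is out (box 3 already has a 1). The remaining empty cells in row 3 are similarly blocked.
So the only cell in row 3 that can hold 1 is row 3, column 3.
That is column 3.

3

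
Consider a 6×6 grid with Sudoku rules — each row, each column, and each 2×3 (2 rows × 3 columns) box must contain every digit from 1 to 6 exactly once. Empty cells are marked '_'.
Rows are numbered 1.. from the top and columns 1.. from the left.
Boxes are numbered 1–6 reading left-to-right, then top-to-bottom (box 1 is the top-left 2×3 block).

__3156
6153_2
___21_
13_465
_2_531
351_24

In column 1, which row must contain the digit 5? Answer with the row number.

3

Consider where 5 can go in column 1.
row 1, column 1 is out (row 1 already has a 5).
row 5, column 1 is out (row 5 already has a 5).
So the only cell in column 1 that can hold 5 is row 3, column 1.
That is row 3.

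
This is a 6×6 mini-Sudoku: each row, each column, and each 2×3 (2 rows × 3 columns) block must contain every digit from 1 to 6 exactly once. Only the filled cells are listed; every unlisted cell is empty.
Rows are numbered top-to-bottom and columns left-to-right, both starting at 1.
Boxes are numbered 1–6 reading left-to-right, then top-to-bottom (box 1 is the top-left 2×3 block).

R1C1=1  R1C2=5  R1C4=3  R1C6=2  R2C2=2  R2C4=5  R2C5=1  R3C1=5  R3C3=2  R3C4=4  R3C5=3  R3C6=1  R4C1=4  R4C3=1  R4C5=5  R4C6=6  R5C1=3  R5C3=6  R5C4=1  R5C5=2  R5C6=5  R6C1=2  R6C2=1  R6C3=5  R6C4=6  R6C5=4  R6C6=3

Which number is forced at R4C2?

3

Row 4 already contains {1, 4, 5, 6}.
Column 2 already contains {1, 2, 5}.
Its 2×3 block (box 3) already contains {1, 2, 4, 5}.
The only value from 1–6 not eliminated is 3, so R4C2 = 3.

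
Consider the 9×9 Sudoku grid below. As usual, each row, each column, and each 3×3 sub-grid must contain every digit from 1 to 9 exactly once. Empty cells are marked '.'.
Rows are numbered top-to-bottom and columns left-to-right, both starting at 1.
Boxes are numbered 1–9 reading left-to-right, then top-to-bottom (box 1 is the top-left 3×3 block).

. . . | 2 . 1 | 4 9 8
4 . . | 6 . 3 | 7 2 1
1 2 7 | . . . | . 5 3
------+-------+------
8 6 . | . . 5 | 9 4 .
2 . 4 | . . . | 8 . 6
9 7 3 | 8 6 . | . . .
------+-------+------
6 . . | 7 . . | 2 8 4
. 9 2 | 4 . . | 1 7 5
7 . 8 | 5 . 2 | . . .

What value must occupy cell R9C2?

Cell R9C2 itself could take any of {1, 3, 4} by direct elimination.
Consider where 4 can go in column 2.
R1C2 is out (row 1 already has a 4).
R2C2 is out (row 2 already has a 4).
R5C2 is out (row 5 already has a 4).
R7C2 is out (row 7 already has a 4).
So the only cell in column 2 that can hold 4 is R9C2.
Therefore R9C2 = 4.

4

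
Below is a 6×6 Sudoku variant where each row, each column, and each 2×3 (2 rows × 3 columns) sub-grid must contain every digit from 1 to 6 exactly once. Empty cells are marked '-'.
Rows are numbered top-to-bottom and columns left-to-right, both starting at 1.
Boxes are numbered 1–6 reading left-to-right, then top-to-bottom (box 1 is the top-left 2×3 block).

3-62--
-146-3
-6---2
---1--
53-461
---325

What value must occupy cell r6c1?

Cell r6c1 itself could take any of {1, 4, 6} by direct elimination.
Consider where 6 can go in column 1.
r2c1 is out (row 2 already has a 6).
r3c1 is out (row 3 already has a 6).
r4c1 is out (box 3 already has a 6).
So the only cell in column 1 that can hold 6 is r6c1.
Therefore r6c1 = 6.

6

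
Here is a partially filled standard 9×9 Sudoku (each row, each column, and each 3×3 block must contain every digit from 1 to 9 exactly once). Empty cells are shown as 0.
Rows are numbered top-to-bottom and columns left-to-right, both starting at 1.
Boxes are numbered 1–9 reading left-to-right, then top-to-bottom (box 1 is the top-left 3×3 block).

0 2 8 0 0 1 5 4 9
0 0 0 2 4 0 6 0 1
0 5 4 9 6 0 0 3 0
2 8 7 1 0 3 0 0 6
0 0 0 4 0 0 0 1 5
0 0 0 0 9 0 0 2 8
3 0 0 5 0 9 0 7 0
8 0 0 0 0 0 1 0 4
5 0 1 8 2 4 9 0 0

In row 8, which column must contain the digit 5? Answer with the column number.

8

Consider where 5 can go in row 8.
r8c2 is out (column 2 already has a 5).
r8c3 is out (box 7 already has a 5).
r8c4 is out (column 4 already has a 5).
r8c5 is out (box 8 already has a 5).
r8c6 is out (box 8 already has a 5).
So the only cell in row 8 that can hold 5 is r8c8.
That is column 8.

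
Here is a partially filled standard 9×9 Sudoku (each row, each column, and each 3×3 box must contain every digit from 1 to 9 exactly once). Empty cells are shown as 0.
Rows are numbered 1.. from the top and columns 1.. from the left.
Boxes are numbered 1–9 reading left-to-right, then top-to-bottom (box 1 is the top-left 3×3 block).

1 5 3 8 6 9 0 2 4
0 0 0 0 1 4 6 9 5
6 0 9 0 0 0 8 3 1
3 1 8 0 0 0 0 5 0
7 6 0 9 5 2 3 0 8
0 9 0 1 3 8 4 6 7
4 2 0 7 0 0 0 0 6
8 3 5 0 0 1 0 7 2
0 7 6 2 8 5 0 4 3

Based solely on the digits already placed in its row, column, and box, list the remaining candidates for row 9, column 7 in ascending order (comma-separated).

Row 9 already contains {2, 3, 4, 5, 6, 7, 8}.
Column 7 already contains {3, 4, 6, 8}.
Its 3×3 block (box 9) already contains {2, 3, 4, 6, 7}.
Removing those from 1–9 leaves {1, 9} as the candidates for row 9, column 7.

1,9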